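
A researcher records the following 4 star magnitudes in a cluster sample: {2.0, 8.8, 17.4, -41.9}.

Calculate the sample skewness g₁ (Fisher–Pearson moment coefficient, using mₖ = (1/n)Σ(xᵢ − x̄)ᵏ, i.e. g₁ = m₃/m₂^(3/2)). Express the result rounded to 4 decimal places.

x̄ = (2.0 + 8.8 + 17.4 - 41.9) / 4 = -3.4250
deviations (xᵢ − x̄): 5.4250, 12.2250, 20.8250, -38.4750
Σ(xᵢ − x̄)² = 2092.8875 ⇒ m₂ = 2092.8875/4 = 523.22188
Σ(xᵢ − x̄)³ = -45937.4344 ⇒ m₃ = -45937.4344/4 = -11484.35859
m₂^(3/2) = 523.22188^(1.5) = 11968.20003
g₁ = m₃ / m₂^(3/2) = -11484.35859 / 11968.20003 ≈ -0.9596

-0.9596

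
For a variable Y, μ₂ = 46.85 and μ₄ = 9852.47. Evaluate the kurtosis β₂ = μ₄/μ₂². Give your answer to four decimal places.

μ₂² = 46.85² = 2194.92250
μ₄/μ₂² = 9852.47 / 2194.92250 = 4.48876
β₂ ≈ 4.4888

4.4888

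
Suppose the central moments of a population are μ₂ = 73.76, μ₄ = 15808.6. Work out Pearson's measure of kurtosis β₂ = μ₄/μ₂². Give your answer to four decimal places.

μ₂² = 73.76² = 5440.53760
μ₄/μ₂² = 15808.6 / 5440.53760 = 2.90571
β₂ ≈ 2.9057

2.9057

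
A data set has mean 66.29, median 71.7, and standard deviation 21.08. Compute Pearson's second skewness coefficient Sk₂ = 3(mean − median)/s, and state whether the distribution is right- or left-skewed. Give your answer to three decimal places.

Sk₂ = 3(66.29 − 71.7) / 21.08 = 3 × -5.4100 / 21.08
    = -16.2300 / 21.08 ≈ -0.770
Sk₂ < 0 ⇒ mean < median ⇒ left-skewed (negative skew).

-0.770, left-skewed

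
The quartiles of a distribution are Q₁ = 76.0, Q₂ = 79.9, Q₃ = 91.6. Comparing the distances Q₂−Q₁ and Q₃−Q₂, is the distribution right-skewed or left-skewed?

Q₂ − Q₁ = 3.9;  Q₃ − Q₂ = 11.7
Q₃ − Q₂ > Q₂ − Q₁ ⇒ the upper half is more spread out ⇒ right-skewed.

right-skewed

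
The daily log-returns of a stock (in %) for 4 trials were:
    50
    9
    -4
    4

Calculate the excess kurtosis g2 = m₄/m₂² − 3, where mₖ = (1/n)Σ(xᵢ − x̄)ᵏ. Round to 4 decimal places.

-0.7848

x̄ = 14.7500
Σ(xᵢ − x̄)² = 1742.7500 ⇒ m₂ = 435.68750
Σ(xᵢ − x̄)⁴ = 1682005.5781 ⇒ m₄ = 420501.39453
m₂² = 189823.59766
g2 = m₄/m₂² − 3 = 2.21522 − 3 ≈ -0.7848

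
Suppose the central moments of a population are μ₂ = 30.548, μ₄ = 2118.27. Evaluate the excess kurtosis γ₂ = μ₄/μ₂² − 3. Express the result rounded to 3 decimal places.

μ₂² = 30.548² = 933.18030
μ₄/μ₂² = 2118.27 / 933.18030 = 2.26995
γ₂ = 2.26995 − 3 ≈ -0.730

-0.730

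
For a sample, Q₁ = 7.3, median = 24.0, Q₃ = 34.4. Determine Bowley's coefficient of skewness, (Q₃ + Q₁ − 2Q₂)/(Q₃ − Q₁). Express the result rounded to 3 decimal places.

numerator: Q₃ + Q₁ − 2Q₂ = 34.4 + 7.3 − 2×24.0 = -6.3000
denominator: Q₃ − Q₁ = 34.4 − 7.3 = 27.1000
Bowley skewness = -6.3000 / 27.1000 ≈ -0.232

-0.232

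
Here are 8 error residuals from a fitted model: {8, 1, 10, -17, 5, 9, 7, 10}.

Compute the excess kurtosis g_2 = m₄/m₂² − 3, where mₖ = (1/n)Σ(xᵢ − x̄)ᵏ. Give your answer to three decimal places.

1.936

x̄ = 4.1250
Σ(xᵢ − x̄)² = 572.8750 ⇒ m₂ = 71.60938
Σ(xᵢ − x̄)⁴ = 202490.2129 ⇒ m₄ = 25311.27661
m₂² = 5127.90259
g_2 = m₄/m₂² − 3 = 4.93599 − 3 ≈ 1.936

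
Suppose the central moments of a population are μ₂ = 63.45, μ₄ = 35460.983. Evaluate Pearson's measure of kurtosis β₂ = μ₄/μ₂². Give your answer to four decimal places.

μ₂² = 63.45² = 4025.90250
μ₄/μ₂² = 35460.983 / 4025.90250 = 8.80821
β₂ ≈ 8.8082

8.8082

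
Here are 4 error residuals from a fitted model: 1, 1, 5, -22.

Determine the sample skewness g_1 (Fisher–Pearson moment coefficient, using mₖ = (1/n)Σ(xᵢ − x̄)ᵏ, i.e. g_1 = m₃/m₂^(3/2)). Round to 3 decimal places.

-1.071

x̄ = (1 + 1 + 5 - 22) / 4 = -3.7500
deviations (xᵢ − x̄): 4.7500, 4.7500, 8.7500, -18.2500
Σ(xᵢ − x̄)² = 454.7500 ⇒ m₂ = 454.7500/4 = 113.68750
Σ(xᵢ − x̄)³ = -5194.1250 ⇒ m₃ = -5194.1250/4 = -1298.53125
m₂^(3/2) = 113.68750^(1.5) = 1212.18547
g_1 = m₃ / m₂^(3/2) = -1298.53125 / 1212.18547 ≈ -1.071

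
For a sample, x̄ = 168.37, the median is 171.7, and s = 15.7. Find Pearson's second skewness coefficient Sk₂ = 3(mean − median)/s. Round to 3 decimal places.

Sk₂ = 3(168.37 − 171.7) / 15.7 = 3 × -3.3300 / 15.7
    = -9.9900 / 15.7 ≈ -0.636

-0.636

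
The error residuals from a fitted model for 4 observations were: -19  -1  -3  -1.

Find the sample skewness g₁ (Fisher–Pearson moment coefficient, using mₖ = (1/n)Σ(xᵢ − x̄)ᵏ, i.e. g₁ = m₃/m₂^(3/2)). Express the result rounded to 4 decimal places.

-1.1154

x̄ = (-19 - 1 - 3 - 1) / 4 = -6.0000
deviations (xᵢ − x̄): -13.0000, 5.0000, 3.0000, 5.0000
Σ(xᵢ − x̄)² = 228.0000 ⇒ m₂ = 228.0000/4 = 57.00000
Σ(xᵢ − x̄)³ = -1920.0000 ⇒ m₃ = -1920.0000/4 = -480.00000
m₂^(3/2) = 57.00000^(1.5) = 430.34056
g₁ = m₃ / m₂^(3/2) = -480.00000 / 430.34056 ≈ -1.1154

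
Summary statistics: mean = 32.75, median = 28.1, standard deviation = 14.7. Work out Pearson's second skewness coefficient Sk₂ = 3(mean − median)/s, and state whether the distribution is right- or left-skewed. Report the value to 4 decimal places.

Sk₂ = 3(32.75 − 28.1) / 14.7 = 3 × 4.6500 / 14.7
    = 13.9500 / 14.7 ≈ 0.9490
Sk₂ > 0 ⇒ mean > median ⇒ right-skewed (positive skew).

0.9490, right-skewed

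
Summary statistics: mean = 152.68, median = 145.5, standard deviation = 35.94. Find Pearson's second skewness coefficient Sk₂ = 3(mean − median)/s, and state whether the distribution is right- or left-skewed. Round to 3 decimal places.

0.599, right-skewed

Sk₂ = 3(152.68 − 145.5) / 35.94 = 3 × 7.1800 / 35.94
    = 21.5400 / 35.94 ≈ 0.599
Sk₂ > 0 ⇒ mean > median ⇒ right-skewed (positive skew).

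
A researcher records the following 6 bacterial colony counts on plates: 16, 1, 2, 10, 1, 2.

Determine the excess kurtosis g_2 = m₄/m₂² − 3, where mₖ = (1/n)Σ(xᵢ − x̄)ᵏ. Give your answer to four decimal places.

-0.7400

x̄ = 5.3333
Σ(xᵢ − x̄)² = 195.3333 ⇒ m₂ = 32.55556
Σ(xᵢ − x̄)⁴ = 14371.7778 ⇒ m₄ = 2395.29630
m₂² = 1059.86420
g_2 = m₄/m₂² − 3 = 2.26000 − 3 ≈ -0.7400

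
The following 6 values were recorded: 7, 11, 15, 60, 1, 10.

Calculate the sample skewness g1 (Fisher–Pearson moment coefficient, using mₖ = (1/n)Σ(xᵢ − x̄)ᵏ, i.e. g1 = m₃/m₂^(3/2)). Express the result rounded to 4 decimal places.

1.5958

x̄ = (7 + 11 + 15 + 60 + 1 + 10) / 6 = 17.3333
deviations (xᵢ − x̄): -10.3333, -6.3333, -2.3333, 42.6667, -16.3333, -7.3333
Σ(xᵢ − x̄)² = 2293.3333 ⇒ m₂ = 2293.3333/6 = 382.22222
Σ(xᵢ − x̄)³ = 71550.4444 ⇒ m₃ = 71550.4444/6 = 11925.07407
m₂^(3/2) = 382.22222^(1.5) = 7472.63724
g1 = m₃ / m₂^(3/2) = 11925.07407 / 7472.63724 ≈ 1.5958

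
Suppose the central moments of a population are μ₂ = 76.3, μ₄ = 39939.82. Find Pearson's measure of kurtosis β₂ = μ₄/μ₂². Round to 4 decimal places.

μ₂² = 76.3² = 5821.69000
μ₄/μ₂² = 39939.82 / 5821.69000 = 6.86052
β₂ ≈ 6.8605

6.8605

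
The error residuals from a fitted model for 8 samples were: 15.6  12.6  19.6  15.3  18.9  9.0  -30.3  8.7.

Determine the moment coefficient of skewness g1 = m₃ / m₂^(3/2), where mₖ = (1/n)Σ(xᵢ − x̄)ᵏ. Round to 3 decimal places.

x̄ = (15.6 + 12.6 + 19.6 + 15.3 + 18.9 + 9.0 - 30.3 + 8.7) / 8 = 8.6750
deviations (xᵢ − x̄): 6.9250, 3.9250, 10.9250, 6.6250, 10.2250, 0.3250, -38.9750, 0.0250
Σ(xᵢ − x̄)² = 1850.3150 ⇒ m₂ = 1850.3150/8 = 231.28938
Σ(xᵢ − x̄)³ = -56148.6383 ⇒ m₃ = -56148.6383/8 = -7018.57978
m₂^(3/2) = 231.28938^(1.5) = 3517.49528
g1 = m₃ / m₂^(3/2) = -7018.57978 / 3517.49528 ≈ -1.995

-1.995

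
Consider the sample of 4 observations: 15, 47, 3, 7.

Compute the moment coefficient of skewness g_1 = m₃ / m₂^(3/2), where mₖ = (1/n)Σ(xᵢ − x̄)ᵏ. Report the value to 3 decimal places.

0.950

x̄ = (15 + 47 + 3 + 7) / 4 = 18.0000
deviations (xᵢ − x̄): -3.0000, 29.0000, -15.0000, -11.0000
Σ(xᵢ − x̄)² = 1196.0000 ⇒ m₂ = 1196.0000/4 = 299.00000
Σ(xᵢ − x̄)³ = 19656.0000 ⇒ m₃ = 19656.0000/4 = 4914.00000
m₂^(3/2) = 299.00000^(1.5) = 5170.19332
g_1 = m₃ / m₂^(3/2) = 4914.00000 / 5170.19332 ≈ 0.950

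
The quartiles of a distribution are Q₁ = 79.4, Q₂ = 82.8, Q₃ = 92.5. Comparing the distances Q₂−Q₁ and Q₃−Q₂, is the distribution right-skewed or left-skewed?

right-skewed

Q₂ − Q₁ = 3.4;  Q₃ − Q₂ = 9.7
Q₃ − Q₂ > Q₂ − Q₁ ⇒ the upper half is more spread out ⇒ right-skewed.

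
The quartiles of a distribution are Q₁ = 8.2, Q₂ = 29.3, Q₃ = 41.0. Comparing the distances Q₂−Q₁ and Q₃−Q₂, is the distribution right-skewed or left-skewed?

Q₂ − Q₁ = 21.1;  Q₃ − Q₂ = 11.7
Q₂ − Q₁ > Q₃ − Q₂ ⇒ the lower half is more spread out ⇒ left-skewed.

left-skewed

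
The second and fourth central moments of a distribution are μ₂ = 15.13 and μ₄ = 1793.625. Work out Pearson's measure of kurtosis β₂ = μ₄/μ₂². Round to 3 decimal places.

7.835

μ₂² = 15.13² = 228.91690
μ₄/μ₂² = 1793.625 / 228.91690 = 7.83527
β₂ ≈ 7.835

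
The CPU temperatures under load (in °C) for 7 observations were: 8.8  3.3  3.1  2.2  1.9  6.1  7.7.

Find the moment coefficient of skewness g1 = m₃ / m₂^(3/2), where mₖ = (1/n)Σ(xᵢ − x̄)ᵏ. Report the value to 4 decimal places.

x̄ = (8.8 + 3.3 + 3.1 + 2.2 + 1.9 + 6.1 + 7.7) / 7 = 4.7286
deviations (xᵢ − x̄): 4.0714, -1.4286, -1.6286, -2.5286, -2.8286, 1.3714, 2.9714
Σ(xᵢ − x̄)² = 46.3743 ⇒ m₂ = 46.3743/7 = 6.62490
Σ(xᵢ − x̄)³ = 50.2729 ⇒ m₃ = 50.2729/7 = 7.18184
m₂^(3/2) = 6.62490^(1.5) = 17.05174
g1 = m₃ / m₂^(3/2) = 7.18184 / 17.05174 ≈ 0.4212

0.4212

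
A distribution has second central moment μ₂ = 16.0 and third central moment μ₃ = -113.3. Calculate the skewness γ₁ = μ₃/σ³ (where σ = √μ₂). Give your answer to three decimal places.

σ = √μ₂ = √16.0 = 4.00000
σ³ = μ₂^(3/2) = 64.00000
γ₁ = μ₃/σ³ = -113.3 / 64.00000 ≈ -1.770

-1.770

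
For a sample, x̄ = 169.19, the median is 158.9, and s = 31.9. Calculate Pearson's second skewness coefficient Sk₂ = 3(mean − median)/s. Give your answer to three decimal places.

Sk₂ = 3(169.19 − 158.9) / 31.9 = 3 × 10.2900 / 31.9
    = 30.8700 / 31.9 ≈ 0.968

0.968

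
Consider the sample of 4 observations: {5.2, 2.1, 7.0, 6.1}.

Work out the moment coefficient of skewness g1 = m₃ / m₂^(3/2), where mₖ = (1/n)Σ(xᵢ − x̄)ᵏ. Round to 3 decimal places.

x̄ = (5.2 + 2.1 + 7.0 + 6.1) / 4 = 5.1000
deviations (xᵢ − x̄): 0.1000, -3.0000, 1.9000, 1.0000
Σ(xᵢ − x̄)² = 13.6200 ⇒ m₂ = 13.6200/4 = 3.40500
Σ(xᵢ − x̄)³ = -19.1400 ⇒ m₃ = -19.1400/4 = -4.78500
m₂^(3/2) = 3.40500^(1.5) = 6.28312
g1 = m₃ / m₂^(3/2) = -4.78500 / 6.28312 ≈ -0.762

-0.762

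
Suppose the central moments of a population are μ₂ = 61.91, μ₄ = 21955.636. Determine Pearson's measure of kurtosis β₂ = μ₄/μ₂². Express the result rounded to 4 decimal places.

5.7283

μ₂² = 61.91² = 3832.84810
μ₄/μ₂² = 21955.636 / 3832.84810 = 5.72828
β₂ ≈ 5.7283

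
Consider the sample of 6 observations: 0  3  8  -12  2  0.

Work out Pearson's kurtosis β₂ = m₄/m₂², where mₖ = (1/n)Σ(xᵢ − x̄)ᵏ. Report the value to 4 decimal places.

x̄ = 0.1667
Σ(xᵢ − x̄)² = 220.8333 ⇒ m₂ = 36.80556
Σ(xᵢ − x̄)⁴ = 25753.1528 ⇒ m₄ = 4292.19213
m₂² = 1354.64892
β₂ = m₄/m₂² = 4292.19213 / 1354.64892 ≈ 3.1685

3.1685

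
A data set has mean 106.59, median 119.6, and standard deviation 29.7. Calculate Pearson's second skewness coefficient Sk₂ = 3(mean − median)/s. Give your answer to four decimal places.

Sk₂ = 3(106.59 − 119.6) / 29.7 = 3 × -13.0100 / 29.7
    = -39.0300 / 29.7 ≈ -1.3141

-1.3141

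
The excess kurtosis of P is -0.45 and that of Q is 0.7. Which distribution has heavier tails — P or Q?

Q

Higher excess kurtosis ⇒ heavier tails relative to the normal distribution.
-0.45 vs 0.7: the larger is 0.7, so Q has heavier tails. (Q is leptokurtic — heavier-than-normal tails; the other is platykurtic.)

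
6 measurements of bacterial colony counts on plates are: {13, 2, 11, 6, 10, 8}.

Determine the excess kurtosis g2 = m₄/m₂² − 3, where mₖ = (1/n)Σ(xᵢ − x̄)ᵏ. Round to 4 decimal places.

-0.8218

x̄ = 8.3333
Σ(xᵢ − x̄)² = 77.3333 ⇒ m₂ = 12.88889
Σ(xᵢ − x̄)⁴ = 2171.1111 ⇒ m₄ = 361.85185
m₂² = 166.12346
g2 = m₄/m₂² − 3 = 2.17821 − 3 ≈ -0.8218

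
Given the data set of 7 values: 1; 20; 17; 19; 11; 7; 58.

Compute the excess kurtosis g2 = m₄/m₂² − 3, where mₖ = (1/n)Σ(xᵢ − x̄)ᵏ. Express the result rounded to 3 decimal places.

1.038

x̄ = 19.0000
Σ(xᵢ − x̄)² = 2058.0000 ⇒ m₂ = 294.00000
Σ(xᵢ − x̄)⁴ = 2443266.0000 ⇒ m₄ = 349038.00000
m₂² = 86436.00000
g2 = m₄/m₂² − 3 = 4.03811 − 3 ≈ 1.038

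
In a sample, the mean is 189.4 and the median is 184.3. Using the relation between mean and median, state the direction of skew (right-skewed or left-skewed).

mean − median = 189.4 − 184.3 = 5.1
mean > median ⇒ the longer tail is on the right ⇒ right-skewed (positively skewed).

right-skewed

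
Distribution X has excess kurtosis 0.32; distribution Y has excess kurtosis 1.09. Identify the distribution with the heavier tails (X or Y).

Y

Higher excess kurtosis ⇒ heavier tails relative to the normal distribution.
0.32 vs 1.09: the larger is 1.09, so Y has heavier tails.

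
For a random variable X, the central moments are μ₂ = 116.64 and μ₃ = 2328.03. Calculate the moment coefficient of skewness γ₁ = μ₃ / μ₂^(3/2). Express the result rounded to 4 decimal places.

σ = √μ₂ = √116.64 = 10.80000
σ³ = μ₂^(3/2) = 1259.71200
γ₁ = μ₃/σ³ = 2328.03 / 1259.71200 ≈ 1.8481

1.8481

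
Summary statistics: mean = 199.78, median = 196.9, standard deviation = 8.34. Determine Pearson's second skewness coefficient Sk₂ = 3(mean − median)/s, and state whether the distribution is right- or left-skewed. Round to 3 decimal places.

Sk₂ = 3(199.78 − 196.9) / 8.34 = 3 × 2.8800 / 8.34
    = 8.6400 / 8.34 ≈ 1.036
Sk₂ > 0 ⇒ mean > median ⇒ right-skewed (positive skew).

1.036, right-skewed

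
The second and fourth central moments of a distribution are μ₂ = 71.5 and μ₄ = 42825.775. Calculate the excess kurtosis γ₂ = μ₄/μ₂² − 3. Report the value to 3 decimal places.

5.377

μ₂² = 71.5² = 5112.25000
μ₄/μ₂² = 42825.775 / 5112.25000 = 8.37709
γ₂ = 8.37709 − 3 ≈ 5.377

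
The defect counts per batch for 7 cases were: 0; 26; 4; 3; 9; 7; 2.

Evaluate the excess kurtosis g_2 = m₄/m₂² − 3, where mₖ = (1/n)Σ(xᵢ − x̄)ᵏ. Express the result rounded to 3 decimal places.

1.130

x̄ = 7.2857
Σ(xᵢ − x̄)² = 463.4286 ⇒ m₂ = 66.20408
Σ(xᵢ − x̄)⁴ = 126717.9825 ⇒ m₄ = 18102.56893
m₂² = 4382.98042
g_2 = m₄/m₂² − 3 = 4.13020 − 3 ≈ 1.130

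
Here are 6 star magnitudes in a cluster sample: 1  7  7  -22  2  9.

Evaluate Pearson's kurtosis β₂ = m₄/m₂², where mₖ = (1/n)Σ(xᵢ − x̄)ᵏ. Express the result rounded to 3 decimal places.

3.687

x̄ = 0.6667
Σ(xᵢ − x̄)² = 665.3333 ⇒ m₂ = 110.88889
Σ(xᵢ − x̄)⁴ = 272011.1111 ⇒ m₄ = 45335.18519
m₂² = 12296.34568
β₂ = m₄/m₂² = 45335.18519 / 12296.34568 ≈ 3.687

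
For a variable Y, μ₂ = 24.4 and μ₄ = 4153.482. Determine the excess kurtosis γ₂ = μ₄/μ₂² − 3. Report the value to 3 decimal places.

μ₂² = 24.4² = 595.36000
μ₄/μ₂² = 4153.482 / 595.36000 = 6.97642
γ₂ = 6.97642 − 3 ≈ 3.976

3.976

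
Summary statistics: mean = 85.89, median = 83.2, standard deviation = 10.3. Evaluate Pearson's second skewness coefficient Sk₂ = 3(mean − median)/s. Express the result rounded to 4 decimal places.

Sk₂ = 3(85.89 − 83.2) / 10.3 = 3 × 2.6900 / 10.3
    = 8.0700 / 10.3 ≈ 0.7835

0.7835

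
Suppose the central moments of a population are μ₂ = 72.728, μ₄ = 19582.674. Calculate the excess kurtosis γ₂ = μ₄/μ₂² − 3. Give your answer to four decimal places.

0.7023

μ₂² = 72.728² = 5289.36198
μ₄/μ₂² = 19582.674 / 5289.36198 = 3.70228
γ₂ = 3.70228 − 3 ≈ 0.7023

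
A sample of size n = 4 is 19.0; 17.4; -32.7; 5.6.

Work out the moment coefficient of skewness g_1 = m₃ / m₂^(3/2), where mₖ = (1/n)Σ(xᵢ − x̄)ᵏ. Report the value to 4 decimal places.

x̄ = (19.0 + 17.4 - 32.7 + 5.6) / 4 = 2.3250
deviations (xᵢ − x̄): 16.6750, 15.0750, -35.0250, 3.2750
Σ(xᵢ − x̄)² = 1742.7875 ⇒ m₂ = 1742.7875/4 = 435.69688
Σ(xᵢ − x̄)³ = -34869.3581 ⇒ m₃ = -34869.3581/4 = -8717.33953
m₂^(3/2) = 435.69688^(1.5) = 9094.45477
g_1 = m₃ / m₂^(3/2) = -8717.33953 / 9094.45477 ≈ -0.9585

-0.9585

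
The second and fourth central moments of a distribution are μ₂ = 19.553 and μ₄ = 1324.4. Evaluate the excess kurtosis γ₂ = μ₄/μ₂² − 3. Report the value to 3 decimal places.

μ₂² = 19.553² = 382.31981
μ₄/μ₂² = 1324.4 / 382.31981 = 3.46412
γ₂ = 3.46412 − 3 ≈ 0.464

0.464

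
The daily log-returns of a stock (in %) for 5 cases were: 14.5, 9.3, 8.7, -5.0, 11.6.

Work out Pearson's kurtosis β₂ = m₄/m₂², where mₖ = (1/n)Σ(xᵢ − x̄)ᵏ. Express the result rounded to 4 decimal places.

2.8539

x̄ = 7.8200
Σ(xᵢ − x̄)² = 226.2280 ⇒ m₂ = 45.24560
Σ(xᵢ − x̄)⁴ = 29212.4259 ⇒ m₄ = 5842.48518
m₂² = 2047.16432
β₂ = m₄/m₂² = 5842.48518 / 2047.16432 ≈ 2.8539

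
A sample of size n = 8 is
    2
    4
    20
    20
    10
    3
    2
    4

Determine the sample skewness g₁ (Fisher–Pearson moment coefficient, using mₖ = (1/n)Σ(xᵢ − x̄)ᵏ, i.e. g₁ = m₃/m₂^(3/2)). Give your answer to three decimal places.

x̄ = (2 + 4 + 20 + 20 + 10 + 3 + 2 + 4) / 8 = 8.1250
deviations (xᵢ − x̄): -6.1250, -4.1250, 11.8750, 11.8750, 1.8750, -5.1250, -6.1250, -4.1250
Σ(xᵢ − x̄)² = 420.8750 ⇒ m₂ = 420.8750/8 = 52.60938
Σ(xᵢ − x̄)³ = 2621.1563 ⇒ m₃ = 2621.1563/8 = 327.64453
m₂^(3/2) = 52.60938^(1.5) = 381.58800
g₁ = m₃ / m₂^(3/2) = 327.64453 / 381.58800 ≈ 0.859

0.859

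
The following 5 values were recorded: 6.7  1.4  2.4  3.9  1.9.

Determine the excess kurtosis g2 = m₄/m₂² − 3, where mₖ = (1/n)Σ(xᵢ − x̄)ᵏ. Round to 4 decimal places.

-0.6668

x̄ = 3.2600
Σ(xᵢ − x̄)² = 18.2920 ⇒ m₂ = 3.65840
Σ(xᵢ − x̄)⁴ = 156.1387 ⇒ m₄ = 31.22774
m₂² = 13.38389
g2 = m₄/m₂² − 3 = 2.33323 − 3 ≈ -0.6668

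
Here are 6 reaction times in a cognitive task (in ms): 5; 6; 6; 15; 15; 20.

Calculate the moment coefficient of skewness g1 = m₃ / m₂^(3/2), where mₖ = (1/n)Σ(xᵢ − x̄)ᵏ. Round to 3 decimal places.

x̄ = (5 + 6 + 6 + 15 + 15 + 20) / 6 = 11.1667
deviations (xᵢ − x̄): -6.1667, -5.1667, -5.1667, 3.8333, 3.8333, 8.8333
Σ(xᵢ − x̄)² = 198.8333 ⇒ m₂ = 198.8333/6 = 33.13889
Σ(xᵢ − x̄)³ = 291.5556 ⇒ m₃ = 291.5556/6 = 48.59259
m₂^(3/2) = 33.13889^(1.5) = 190.76861
g1 = m₃ / m₂^(3/2) = 48.59259 / 190.76861 ≈ 0.255

0.255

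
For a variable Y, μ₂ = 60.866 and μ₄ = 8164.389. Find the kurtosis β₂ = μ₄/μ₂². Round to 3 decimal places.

2.204

μ₂² = 60.866² = 3704.66996
μ₄/μ₂² = 8164.389 / 3704.66996 = 2.20381
β₂ ≈ 2.204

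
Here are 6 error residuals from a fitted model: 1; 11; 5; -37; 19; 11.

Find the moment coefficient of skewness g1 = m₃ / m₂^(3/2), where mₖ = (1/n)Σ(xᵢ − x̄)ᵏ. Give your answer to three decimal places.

-1.415

x̄ = (1 + 11 + 5 - 37 + 19 + 11) / 6 = 1.6667
deviations (xᵢ − x̄): -0.6667, 9.3333, 3.3333, -38.6667, 17.3333, 9.3333
Σ(xᵢ − x̄)² = 1981.3333 ⇒ m₂ = 1981.3333/6 = 330.22222
Σ(xᵢ − x̄)³ = -50940.4444 ⇒ m₃ = -50940.4444/6 = -8490.07407
m₂^(3/2) = 330.22222^(1.5) = 6000.80402
g1 = m₃ / m₂^(3/2) = -8490.07407 / 6000.80402 ≈ -1.415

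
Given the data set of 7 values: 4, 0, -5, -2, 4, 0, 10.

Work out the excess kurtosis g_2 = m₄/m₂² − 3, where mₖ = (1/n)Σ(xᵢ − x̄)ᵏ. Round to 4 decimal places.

x̄ = 1.5714
Σ(xᵢ − x̄)² = 143.7143 ⇒ m₂ = 20.53061
Σ(xᵢ − x̄)⁴ = 7156.0875 ⇒ m₄ = 1022.29821
m₂² = 421.50604
g_2 = m₄/m₂² − 3 = 2.42535 − 3 ≈ -0.5747

-0.5747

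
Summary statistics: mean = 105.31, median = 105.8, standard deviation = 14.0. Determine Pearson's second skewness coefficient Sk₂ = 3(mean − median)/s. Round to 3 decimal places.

Sk₂ = 3(105.31 − 105.8) / 14.0 = 3 × -0.4900 / 14.0
    = -1.4700 / 14.0 ≈ -0.105

-0.105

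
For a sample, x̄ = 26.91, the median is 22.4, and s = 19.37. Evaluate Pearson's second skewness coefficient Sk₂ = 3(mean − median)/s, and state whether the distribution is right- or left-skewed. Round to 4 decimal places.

0.6985, right-skewed

Sk₂ = 3(26.91 − 22.4) / 19.37 = 3 × 4.5100 / 19.37
    = 13.5300 / 19.37 ≈ 0.6985
Sk₂ > 0 ⇒ mean > median ⇒ right-skewed (positive skew).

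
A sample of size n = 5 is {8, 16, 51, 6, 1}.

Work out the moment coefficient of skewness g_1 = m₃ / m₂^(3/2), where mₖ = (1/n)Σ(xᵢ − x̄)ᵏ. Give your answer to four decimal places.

1.2442

x̄ = (8 + 16 + 51 + 6 + 1) / 5 = 16.4000
deviations (xᵢ − x̄): -8.4000, -0.4000, 34.6000, -10.4000, -15.4000
Σ(xᵢ − x̄)² = 1613.2000 ⇒ m₂ = 1613.2000/5 = 322.64000
Σ(xᵢ − x̄)³ = 36051.8400 ⇒ m₃ = 36051.8400/5 = 7210.36800
m₂^(3/2) = 322.64000^(1.5) = 5795.31856
g_1 = m₃ / m₂^(3/2) = 7210.36800 / 5795.31856 ≈ 1.2442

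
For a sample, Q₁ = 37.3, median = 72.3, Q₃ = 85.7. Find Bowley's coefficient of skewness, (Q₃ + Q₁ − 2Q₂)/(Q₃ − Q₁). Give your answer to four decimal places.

-0.4463

numerator: Q₃ + Q₁ − 2Q₂ = 85.7 + 37.3 − 2×72.3 = -21.6000
denominator: Q₃ − Q₁ = 85.7 − 37.3 = 48.4000
Bowley skewness = -21.6000 / 48.4000 ≈ -0.4463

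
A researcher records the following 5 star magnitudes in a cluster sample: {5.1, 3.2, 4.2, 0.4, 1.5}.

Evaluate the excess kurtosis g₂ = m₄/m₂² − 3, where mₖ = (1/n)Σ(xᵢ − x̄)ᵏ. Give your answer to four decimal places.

-1.4357

x̄ = 2.8800
Σ(xᵢ − x̄)² = 14.8280 ⇒ m₂ = 2.96560
Σ(xᵢ − x̄)⁴ = 68.7897 ⇒ m₄ = 13.75795
m₂² = 8.79478
g₂ = m₄/m₂² − 3 = 1.56433 − 3 ≈ -1.4357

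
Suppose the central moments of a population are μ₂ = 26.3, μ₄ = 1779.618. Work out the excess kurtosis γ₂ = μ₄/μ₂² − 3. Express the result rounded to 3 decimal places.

μ₂² = 26.3² = 691.69000
μ₄/μ₂² = 1779.618 / 691.69000 = 2.57285
γ₂ = 2.57285 − 3 ≈ -0.427

-0.427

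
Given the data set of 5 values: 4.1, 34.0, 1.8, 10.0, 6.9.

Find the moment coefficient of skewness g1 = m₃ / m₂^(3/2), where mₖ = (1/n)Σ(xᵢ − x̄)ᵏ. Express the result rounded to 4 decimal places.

1.2980

x̄ = (4.1 + 34.0 + 1.8 + 10.0 + 6.9) / 5 = 11.3600
deviations (xᵢ − x̄): -7.2600, 22.6400, -9.5600, -1.3600, -4.4600
Σ(xᵢ − x̄)² = 678.4120 ⇒ m₂ = 678.4120/5 = 135.68240
Σ(xᵢ − x̄)³ = 10256.9638 ⇒ m₃ = 10256.9638/5 = 2051.39275
m₂^(3/2) = 135.68240^(1.5) = 1580.46643
g1 = m₃ / m₂^(3/2) = 2051.39275 / 1580.46643 ≈ 1.2980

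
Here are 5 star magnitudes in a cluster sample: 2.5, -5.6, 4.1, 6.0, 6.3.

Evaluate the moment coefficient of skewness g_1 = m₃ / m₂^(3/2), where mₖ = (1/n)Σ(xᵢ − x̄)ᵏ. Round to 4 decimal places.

-1.1522

x̄ = (2.5 - 5.6 + 4.1 + 6.0 + 6.3) / 5 = 2.6600
deviations (xᵢ − x̄): -0.1600, -8.2600, 1.4400, 3.3400, 3.6400
Σ(xᵢ − x̄)² = 94.7320 ⇒ m₂ = 94.7320/5 = 18.94640
Σ(xᵢ − x̄)³ = -475.0898 ⇒ m₃ = -475.0898/5 = -95.01797
m₂^(3/2) = 18.94640^(1.5) = 82.46887
g_1 = m₃ / m₂^(3/2) = -95.01797 / 82.46887 ≈ -1.1522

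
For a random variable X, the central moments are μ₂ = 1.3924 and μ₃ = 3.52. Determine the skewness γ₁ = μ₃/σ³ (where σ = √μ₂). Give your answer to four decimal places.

σ = √μ₂ = √1.3924 = 1.18000
σ³ = μ₂^(3/2) = 1.64303
γ₁ = μ₃/σ³ = 3.52 / 1.64303 ≈ 2.1424

2.1424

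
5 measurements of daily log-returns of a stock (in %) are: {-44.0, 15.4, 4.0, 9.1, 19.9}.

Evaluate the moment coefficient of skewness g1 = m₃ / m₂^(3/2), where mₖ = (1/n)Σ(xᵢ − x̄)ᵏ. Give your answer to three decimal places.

-1.299

x̄ = (-44.0 + 15.4 + 4.0 + 9.1 + 19.9) / 5 = 0.8800
deviations (xᵢ − x̄): -44.8800, 14.5200, 3.1200, 8.2200, 19.0200
Σ(xᵢ − x̄)² = 2664.1080 ⇒ m₂ = 2664.1080/5 = 532.82160
Σ(xᵢ − x̄)³ = -79870.2185 ⇒ m₃ = -79870.2185/5 = -15974.04370
m₂^(3/2) = 532.82160^(1.5) = 12299.08303
g1 = m₃ / m₂^(3/2) = -15974.04370 / 12299.08303 ≈ -1.299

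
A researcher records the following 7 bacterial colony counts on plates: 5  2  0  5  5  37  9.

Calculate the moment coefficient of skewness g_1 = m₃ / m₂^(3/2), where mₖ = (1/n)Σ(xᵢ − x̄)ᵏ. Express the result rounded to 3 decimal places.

x̄ = (5 + 2 + 0 + 5 + 5 + 37 + 9) / 7 = 9.0000
deviations (xᵢ − x̄): -4.0000, -7.0000, -9.0000, -4.0000, -4.0000, 28.0000, 0.0000
Σ(xᵢ − x̄)² = 962.0000 ⇒ m₂ = 962.0000/7 = 137.42857
Σ(xᵢ − x̄)³ = 20688.0000 ⇒ m₃ = 20688.0000/7 = 2955.42857
m₂^(3/2) = 137.42857^(1.5) = 1611.07422
g_1 = m₃ / m₂^(3/2) = 2955.42857 / 1611.07422 ≈ 1.834

1.834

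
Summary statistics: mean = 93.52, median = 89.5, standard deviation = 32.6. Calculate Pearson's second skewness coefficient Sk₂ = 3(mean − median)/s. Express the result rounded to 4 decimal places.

0.3699

Sk₂ = 3(93.52 − 89.5) / 32.6 = 3 × 4.0200 / 32.6
    = 12.0600 / 32.6 ≈ 0.3699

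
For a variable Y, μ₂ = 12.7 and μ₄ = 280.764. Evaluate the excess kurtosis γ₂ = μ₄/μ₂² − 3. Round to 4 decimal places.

-1.2593

μ₂² = 12.7² = 161.29000
μ₄/μ₂² = 280.764 / 161.29000 = 1.74074
γ₂ = 1.74074 − 3 ≈ -1.2593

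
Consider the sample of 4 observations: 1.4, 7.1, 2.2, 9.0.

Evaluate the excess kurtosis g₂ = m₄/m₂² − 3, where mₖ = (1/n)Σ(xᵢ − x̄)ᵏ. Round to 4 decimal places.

x̄ = 4.9250
Σ(xᵢ − x̄)² = 41.1875 ⇒ m₂ = 10.29688
Σ(xᵢ − x̄)⁴ = 507.6617 ⇒ m₄ = 126.91541
m₂² = 106.02563
g₂ = m₄/m₂² − 3 = 1.19703 − 3 ≈ -1.8030

-1.8030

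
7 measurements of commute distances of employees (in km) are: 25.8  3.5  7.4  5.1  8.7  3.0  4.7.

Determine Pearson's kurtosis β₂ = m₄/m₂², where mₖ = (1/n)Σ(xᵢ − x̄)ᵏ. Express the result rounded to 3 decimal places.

x̄ = 8.3143
Σ(xᵢ − x̄)² = 381.5486 ⇒ m₂ = 54.50694
Σ(xᵢ − x̄)⁴ = 95096.0736 ⇒ m₄ = 13585.15337
m₂² = 2971.00637
β₂ = m₄/m₂² = 13585.15337 / 2971.00637 ≈ 4.573

4.573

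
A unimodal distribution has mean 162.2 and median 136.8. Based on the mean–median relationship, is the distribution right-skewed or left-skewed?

mean − median = 162.2 − 136.8 = 25.4
mean > median ⇒ the longer tail is on the right ⇒ right-skewed (positively skewed).

right-skewed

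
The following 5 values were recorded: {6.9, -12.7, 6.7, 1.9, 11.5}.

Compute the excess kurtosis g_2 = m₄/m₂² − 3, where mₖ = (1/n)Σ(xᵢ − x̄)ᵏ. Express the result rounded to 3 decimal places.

-0.341

x̄ = 2.8600
Σ(xᵢ − x̄)² = 348.7520 ⇒ m₂ = 69.75040
Σ(xᵢ − x̄)⁴ = 64676.2348 ⇒ m₄ = 12935.24696
m₂² = 4865.11830
g_2 = m₄/m₂² − 3 = 2.65877 − 3 ≈ -0.341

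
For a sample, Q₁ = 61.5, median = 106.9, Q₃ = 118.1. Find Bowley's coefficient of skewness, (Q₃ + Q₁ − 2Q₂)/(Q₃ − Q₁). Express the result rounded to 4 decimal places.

numerator: Q₃ + Q₁ − 2Q₂ = 118.1 + 61.5 − 2×106.9 = -34.2000
denominator: Q₃ − Q₁ = 118.1 − 61.5 = 56.6000
Bowley skewness = -34.2000 / 56.6000 ≈ -0.6042

-0.6042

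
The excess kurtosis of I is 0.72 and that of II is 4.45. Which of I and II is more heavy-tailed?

Higher excess kurtosis ⇒ heavier tails relative to the normal distribution.
0.72 vs 4.45: the larger is 4.45, so II has heavier tails.

II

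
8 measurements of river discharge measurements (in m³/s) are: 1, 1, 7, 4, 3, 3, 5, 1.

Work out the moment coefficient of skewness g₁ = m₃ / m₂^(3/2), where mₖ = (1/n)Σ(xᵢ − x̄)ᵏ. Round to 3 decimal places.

x̄ = (1 + 1 + 7 + 4 + 3 + 3 + 5 + 1) / 8 = 3.1250
deviations (xᵢ − x̄): -2.1250, -2.1250, 3.8750, 0.8750, -0.1250, -0.1250, 1.8750, -2.1250
Σ(xᵢ − x̄)² = 32.8750 ⇒ m₂ = 32.8750/8 = 4.10938
Σ(xᵢ − x̄)³ = 36.6563 ⇒ m₃ = 36.6563/8 = 4.58203
m₂^(3/2) = 4.10938^(1.5) = 8.33036
g₁ = m₃ / m₂^(3/2) = 4.58203 / 8.33036 ≈ 0.550

0.550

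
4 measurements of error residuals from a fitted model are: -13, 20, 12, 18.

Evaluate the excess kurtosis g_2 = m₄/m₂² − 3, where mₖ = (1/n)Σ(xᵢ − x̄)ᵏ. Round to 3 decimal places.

x̄ = 9.2500
Σ(xᵢ − x̄)² = 694.7500 ⇒ m₂ = 173.68750
Σ(xᵢ − x̄)⁴ = 264360.5781 ⇒ m₄ = 66090.14453
m₂² = 30167.34766
g_2 = m₄/m₂² − 3 = 2.19078 − 3 ≈ -0.809

-0.809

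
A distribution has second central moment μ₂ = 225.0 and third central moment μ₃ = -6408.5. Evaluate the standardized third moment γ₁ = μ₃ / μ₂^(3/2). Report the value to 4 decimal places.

σ = √μ₂ = √225.0 = 15.00000
σ³ = μ₂^(3/2) = 3375.00000
γ₁ = μ₃/σ³ = -6408.5 / 3375.00000 ≈ -1.8988

-1.8988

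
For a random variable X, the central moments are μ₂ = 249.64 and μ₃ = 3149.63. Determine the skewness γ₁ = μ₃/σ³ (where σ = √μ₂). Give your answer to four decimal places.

0.7985

σ = √μ₂ = √249.64 = 15.80000
σ³ = μ₂^(3/2) = 3944.31200
γ₁ = μ₃/σ³ = 3149.63 / 3944.31200 ≈ 0.7985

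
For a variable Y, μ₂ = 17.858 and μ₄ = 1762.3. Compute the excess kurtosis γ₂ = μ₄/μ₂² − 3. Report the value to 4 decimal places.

2.5260

μ₂² = 17.858² = 318.90816
μ₄/μ₂² = 1762.3 / 318.90816 = 5.52604
γ₂ = 5.52604 − 3 ≈ 2.5260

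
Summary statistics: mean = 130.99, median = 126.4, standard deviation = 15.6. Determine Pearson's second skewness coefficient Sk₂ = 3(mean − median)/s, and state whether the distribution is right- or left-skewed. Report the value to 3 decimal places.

0.883, right-skewed

Sk₂ = 3(130.99 − 126.4) / 15.6 = 3 × 4.5900 / 15.6
    = 13.7700 / 15.6 ≈ 0.883
Sk₂ > 0 ⇒ mean > median ⇒ right-skewed (positive skew).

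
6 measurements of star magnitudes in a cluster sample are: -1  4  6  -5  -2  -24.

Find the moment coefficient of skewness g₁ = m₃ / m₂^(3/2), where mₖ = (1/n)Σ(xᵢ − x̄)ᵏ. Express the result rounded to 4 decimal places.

-1.2416

x̄ = (-1 + 4 + 6 - 5 - 2 - 24) / 6 = -3.6667
deviations (xᵢ − x̄): 2.6667, 7.6667, 9.6667, -1.3333, 1.6667, -20.3333
Σ(xᵢ − x̄)² = 577.3333 ⇒ m₂ = 577.3333/6 = 96.22222
Σ(xᵢ − x̄)³ = -7031.5556 ⇒ m₃ = -7031.5556/6 = -1171.92593
m₂^(3/2) = 96.22222^(1.5) = 943.87194
g₁ = m₃ / m₂^(3/2) = -1171.92593 / 943.87194 ≈ -1.2416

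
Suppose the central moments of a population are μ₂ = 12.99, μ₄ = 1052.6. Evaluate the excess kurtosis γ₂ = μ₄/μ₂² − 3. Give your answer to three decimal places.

3.238

μ₂² = 12.99² = 168.74010
μ₄/μ₂² = 1052.6 / 168.74010 = 6.23800
γ₂ = 6.23800 − 3 ≈ 3.238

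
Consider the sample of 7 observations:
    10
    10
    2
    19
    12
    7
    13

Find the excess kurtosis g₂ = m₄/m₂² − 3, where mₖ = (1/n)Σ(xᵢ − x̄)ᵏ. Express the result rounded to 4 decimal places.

x̄ = 10.4286
Σ(xᵢ − x̄)² = 165.7143 ⇒ m₂ = 23.67347
Σ(xᵢ − x̄)⁴ = 10632.6181 ⇒ m₄ = 1518.94544
m₂² = 560.43315
g₂ = m₄/m₂² − 3 = 2.71031 − 3 ≈ -0.2897

-0.2897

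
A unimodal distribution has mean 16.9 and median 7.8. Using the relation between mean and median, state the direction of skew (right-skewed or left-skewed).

mean − median = 16.9 − 7.8 = 9.1
mean > median ⇒ the longer tail is on the right ⇒ right-skewed (positively skewed).

right-skewed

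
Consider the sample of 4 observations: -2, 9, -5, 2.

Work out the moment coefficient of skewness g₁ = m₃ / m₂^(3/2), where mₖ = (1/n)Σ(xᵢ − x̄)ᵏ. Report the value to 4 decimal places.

x̄ = (-2 + 9 - 5 + 2) / 4 = 1.0000
deviations (xᵢ − x̄): -3.0000, 8.0000, -6.0000, 1.0000
Σ(xᵢ − x̄)² = 110.0000 ⇒ m₂ = 110.0000/4 = 27.50000
Σ(xᵢ − x̄)³ = 270.0000 ⇒ m₃ = 270.0000/4 = 67.50000
m₂^(3/2) = 27.50000^(1.5) = 144.21122
g₁ = m₃ / m₂^(3/2) = 67.50000 / 144.21122 ≈ 0.4681

0.4681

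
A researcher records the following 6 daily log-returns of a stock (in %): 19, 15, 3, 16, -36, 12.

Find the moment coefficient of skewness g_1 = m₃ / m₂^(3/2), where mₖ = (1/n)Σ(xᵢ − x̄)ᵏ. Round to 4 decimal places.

-1.5332

x̄ = (19 + 15 + 3 + 16 - 36 + 12) / 6 = 4.8333
deviations (xᵢ − x̄): 14.1667, 10.1667, -1.8333, 11.1667, -40.8333, 7.1667
Σ(xᵢ − x̄)² = 2150.8333 ⇒ m₂ = 2150.8333/6 = 358.47222
Σ(xᵢ − x̄)³ = -62435.5556 ⇒ m₃ = -62435.5556/6 = -10405.92593
m₂^(3/2) = 358.47222^(1.5) = 6787.08459
g_1 = m₃ / m₂^(3/2) = -10405.92593 / 6787.08459 ≈ -1.5332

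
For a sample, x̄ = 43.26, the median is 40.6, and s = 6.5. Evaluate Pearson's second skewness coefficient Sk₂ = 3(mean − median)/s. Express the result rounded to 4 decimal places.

Sk₂ = 3(43.26 − 40.6) / 6.5 = 3 × 2.6600 / 6.5
    = 7.9800 / 6.5 ≈ 1.2277

1.2277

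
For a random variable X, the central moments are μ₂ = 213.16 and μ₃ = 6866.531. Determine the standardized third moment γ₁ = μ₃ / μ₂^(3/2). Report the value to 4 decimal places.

2.2064

σ = √μ₂ = √213.16 = 14.60000
σ³ = μ₂^(3/2) = 3112.13600
γ₁ = μ₃/σ³ = 6866.531 / 3112.13600 ≈ 2.2064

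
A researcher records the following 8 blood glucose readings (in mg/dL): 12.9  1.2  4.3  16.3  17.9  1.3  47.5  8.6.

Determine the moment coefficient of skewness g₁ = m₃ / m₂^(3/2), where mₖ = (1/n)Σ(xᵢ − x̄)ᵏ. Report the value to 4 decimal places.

x̄ = (12.9 + 1.2 + 4.3 + 16.3 + 17.9 + 1.3 + 47.5 + 8.6) / 8 = 13.7500
deviations (xᵢ − x̄): -0.8500, -12.5500, -9.4500, 2.5500, 4.1500, -12.4500, 33.7500, -5.1500
Σ(xᵢ − x̄)² = 1591.8400 ⇒ m₂ = 1591.8400/8 = 198.98000
Σ(xᵢ − x̄)³ = 33643.8630 ⇒ m₃ = 33643.8630/8 = 4205.48287
m₂^(3/2) = 198.98000^(1.5) = 2806.81727
g₁ = m₃ / m₂^(3/2) = 4205.48287 / 2806.81727 ≈ 1.4983

1.4983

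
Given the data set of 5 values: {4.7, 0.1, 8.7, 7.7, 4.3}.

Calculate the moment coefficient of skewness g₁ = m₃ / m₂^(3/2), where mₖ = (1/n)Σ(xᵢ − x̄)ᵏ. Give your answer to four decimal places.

-0.4466

x̄ = (4.7 + 0.1 + 8.7 + 7.7 + 4.3) / 5 = 5.1000
deviations (xᵢ − x̄): -0.4000, -5.0000, 3.6000, 2.6000, -0.8000
Σ(xᵢ − x̄)² = 45.5200 ⇒ m₂ = 45.5200/5 = 9.10400
Σ(xᵢ − x̄)³ = -61.3440 ⇒ m₃ = -61.3440/5 = -12.26880
m₂^(3/2) = 9.10400^(1.5) = 27.46935
g₁ = m₃ / m₂^(3/2) = -12.26880 / 27.46935 ≈ -0.4466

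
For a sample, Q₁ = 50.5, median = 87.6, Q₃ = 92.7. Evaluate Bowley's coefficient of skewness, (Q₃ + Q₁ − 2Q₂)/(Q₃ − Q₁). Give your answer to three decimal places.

numerator: Q₃ + Q₁ − 2Q₂ = 92.7 + 50.5 − 2×87.6 = -32.0000
denominator: Q₃ − Q₁ = 92.7 − 50.5 = 42.2000
Bowley skewness = -32.0000 / 42.2000 ≈ -0.758

-0.758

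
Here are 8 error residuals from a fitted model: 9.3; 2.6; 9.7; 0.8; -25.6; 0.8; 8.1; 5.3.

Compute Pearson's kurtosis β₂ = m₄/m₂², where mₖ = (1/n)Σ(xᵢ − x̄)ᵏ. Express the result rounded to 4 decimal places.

x̄ = 1.3750
Σ(xᵢ − x̄)² = 922.5550 ⇒ m₂ = 115.31938
Σ(xᵢ − x̄)⁴ = 540508.4092 ⇒ m₄ = 67563.55115
m₂² = 13298.55825
β₂ = m₄/m₂² = 67563.55115 / 13298.55825 ≈ 5.0805

5.0805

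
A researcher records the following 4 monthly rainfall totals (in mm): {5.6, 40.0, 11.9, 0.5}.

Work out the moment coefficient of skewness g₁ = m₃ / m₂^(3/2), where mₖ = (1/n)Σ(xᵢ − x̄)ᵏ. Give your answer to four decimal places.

x̄ = (5.6 + 40.0 + 11.9 + 0.5) / 4 = 14.5000
deviations (xᵢ − x̄): -8.9000, 25.5000, -2.6000, -14.0000
Σ(xᵢ − x̄)² = 932.2200 ⇒ m₂ = 932.2200/4 = 233.05500
Σ(xᵢ − x̄)³ = 13114.8300 ⇒ m₃ = 13114.8300/4 = 3278.70750
m₂^(3/2) = 233.05500^(1.5) = 3557.85002
g₁ = m₃ / m₂^(3/2) = 3278.70750 / 3557.85002 ≈ 0.9215

0.9215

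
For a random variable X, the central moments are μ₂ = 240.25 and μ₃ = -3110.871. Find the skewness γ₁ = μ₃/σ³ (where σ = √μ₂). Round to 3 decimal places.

σ = √μ₂ = √240.25 = 15.50000
σ³ = μ₂^(3/2) = 3723.87500
γ₁ = μ₃/σ³ = -3110.871 / 3723.87500 ≈ -0.835

-0.835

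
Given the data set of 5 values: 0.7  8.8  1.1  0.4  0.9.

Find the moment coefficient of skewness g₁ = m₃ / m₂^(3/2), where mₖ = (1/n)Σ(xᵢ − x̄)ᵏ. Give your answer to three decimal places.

1.481

x̄ = (0.7 + 8.8 + 1.1 + 0.4 + 0.9) / 5 = 2.3800
deviations (xᵢ − x̄): -1.6800, 6.4200, -1.2800, -1.9800, -1.4800
Σ(xᵢ − x̄)² = 51.7880 ⇒ m₂ = 51.7880/5 = 10.35760
Σ(xᵢ − x̄)³ = 246.7663 ⇒ m₃ = 246.7663/5 = 49.35326
m₂^(3/2) = 10.35760^(1.5) = 33.33410
g₁ = m₃ / m₂^(3/2) = 49.35326 / 33.33410 ≈ 1.481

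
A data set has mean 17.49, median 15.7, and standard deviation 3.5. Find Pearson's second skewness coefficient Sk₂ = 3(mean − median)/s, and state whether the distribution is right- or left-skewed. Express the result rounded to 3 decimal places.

Sk₂ = 3(17.49 − 15.7) / 3.5 = 3 × 1.7900 / 3.5
    = 5.3700 / 3.5 ≈ 1.534
Sk₂ > 0 ⇒ mean > median ⇒ right-skewed (positive skew).

1.534, right-skewed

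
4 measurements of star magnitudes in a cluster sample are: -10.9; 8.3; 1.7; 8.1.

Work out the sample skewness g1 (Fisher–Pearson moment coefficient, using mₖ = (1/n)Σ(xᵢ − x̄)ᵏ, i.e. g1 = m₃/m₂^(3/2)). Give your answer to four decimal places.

x̄ = (-10.9 + 8.3 + 1.7 + 8.1) / 4 = 1.8000
deviations (xᵢ − x̄): -12.7000, 6.5000, -0.1000, 6.3000
Σ(xᵢ − x̄)² = 243.2400 ⇒ m₂ = 243.2400/4 = 60.81000
Σ(xᵢ − x̄)³ = -1523.7120 ⇒ m₃ = -1523.7120/4 = -380.92800
m₂^(3/2) = 60.81000^(1.5) = 474.20104
g1 = m₃ / m₂^(3/2) = -380.92800 / 474.20104 ≈ -0.8033

-0.8033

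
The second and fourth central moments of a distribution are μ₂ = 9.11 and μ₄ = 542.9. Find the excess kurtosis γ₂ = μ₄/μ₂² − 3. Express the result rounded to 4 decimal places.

3.5416

μ₂² = 9.11² = 82.99210
μ₄/μ₂² = 542.9 / 82.99210 = 6.54159
γ₂ = 6.54159 − 3 ≈ 3.5416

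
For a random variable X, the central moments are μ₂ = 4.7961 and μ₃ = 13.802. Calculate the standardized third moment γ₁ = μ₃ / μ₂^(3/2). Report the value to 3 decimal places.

σ = √μ₂ = √4.7961 = 2.19000
σ³ = μ₂^(3/2) = 10.50346
γ₁ = μ₃/σ³ = 13.802 / 10.50346 ≈ 1.314

1.314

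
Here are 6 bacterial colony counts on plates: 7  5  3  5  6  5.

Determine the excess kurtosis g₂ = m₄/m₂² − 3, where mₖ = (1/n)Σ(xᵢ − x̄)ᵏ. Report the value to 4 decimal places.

x̄ = 5.1667
Σ(xᵢ − x̄)² = 8.8333 ⇒ m₂ = 1.47222
Σ(xᵢ − x̄)⁴ = 33.8194 ⇒ m₄ = 5.63657
m₂² = 2.16744
g₂ = m₄/m₂² − 3 = 2.60057 − 3 ≈ -0.3994

-0.3994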